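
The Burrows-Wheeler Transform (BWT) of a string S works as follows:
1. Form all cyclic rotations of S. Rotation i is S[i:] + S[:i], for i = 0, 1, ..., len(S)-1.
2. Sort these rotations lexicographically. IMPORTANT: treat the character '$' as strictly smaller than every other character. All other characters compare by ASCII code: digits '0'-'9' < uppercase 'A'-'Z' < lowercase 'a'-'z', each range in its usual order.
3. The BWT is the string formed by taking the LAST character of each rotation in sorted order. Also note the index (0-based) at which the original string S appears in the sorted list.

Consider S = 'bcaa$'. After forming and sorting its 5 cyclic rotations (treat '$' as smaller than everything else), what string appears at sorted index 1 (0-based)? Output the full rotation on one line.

All 5 rotations (rotation i = S[i:]+S[:i]):
  rot[0] = bcaa$
  rot[1] = caa$b
  rot[2] = aa$bc
  rot[3] = a$bca
  rot[4] = $bcaa
Sorted (with $ < everything):
  sorted[0] = $bcaa
  sorted[1] = a$bca
  sorted[2] = aa$bc
  sorted[3] = bcaa$
  sorted[4] = caa$b
sorted[1] = a$bca

Answer: a$bca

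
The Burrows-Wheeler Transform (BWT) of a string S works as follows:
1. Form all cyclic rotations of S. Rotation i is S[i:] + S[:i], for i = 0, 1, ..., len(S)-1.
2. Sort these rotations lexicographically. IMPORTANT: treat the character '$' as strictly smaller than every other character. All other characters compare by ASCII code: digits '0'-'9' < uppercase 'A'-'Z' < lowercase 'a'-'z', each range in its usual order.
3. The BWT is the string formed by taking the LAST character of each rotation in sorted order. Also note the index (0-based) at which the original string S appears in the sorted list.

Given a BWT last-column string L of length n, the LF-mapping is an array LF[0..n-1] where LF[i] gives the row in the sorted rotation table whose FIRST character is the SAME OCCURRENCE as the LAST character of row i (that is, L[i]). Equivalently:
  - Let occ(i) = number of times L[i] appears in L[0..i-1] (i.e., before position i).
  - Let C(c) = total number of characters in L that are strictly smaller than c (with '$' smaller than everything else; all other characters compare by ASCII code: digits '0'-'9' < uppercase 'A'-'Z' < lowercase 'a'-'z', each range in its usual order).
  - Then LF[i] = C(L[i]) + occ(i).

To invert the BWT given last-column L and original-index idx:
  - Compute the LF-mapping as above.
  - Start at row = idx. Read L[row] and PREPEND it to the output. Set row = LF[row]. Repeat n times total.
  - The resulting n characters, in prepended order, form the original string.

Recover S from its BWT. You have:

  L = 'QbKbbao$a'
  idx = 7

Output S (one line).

LF mapping: 2 5 1 6 7 3 8 0 4
Walk LF starting at row 7, prepending L[row]:
  step 1: row=7, L[7]='$', prepend. Next row=LF[7]=0
  step 2: row=0, L[0]='Q', prepend. Next row=LF[0]=2
  step 3: row=2, L[2]='K', prepend. Next row=LF[2]=1
  step 4: row=1, L[1]='b', prepend. Next row=LF[1]=5
  step 5: row=5, L[5]='a', prepend. Next row=LF[5]=3
  step 6: row=3, L[3]='b', prepend. Next row=LF[3]=6
  step 7: row=6, L[6]='o', prepend. Next row=LF[6]=8
  step 8: row=8, L[8]='a', prepend. Next row=LF[8]=4
  step 9: row=4, L[4]='b', prepend. Next row=LF[4]=7
Reversed output: baobabKQ$

Answer: baobabKQ$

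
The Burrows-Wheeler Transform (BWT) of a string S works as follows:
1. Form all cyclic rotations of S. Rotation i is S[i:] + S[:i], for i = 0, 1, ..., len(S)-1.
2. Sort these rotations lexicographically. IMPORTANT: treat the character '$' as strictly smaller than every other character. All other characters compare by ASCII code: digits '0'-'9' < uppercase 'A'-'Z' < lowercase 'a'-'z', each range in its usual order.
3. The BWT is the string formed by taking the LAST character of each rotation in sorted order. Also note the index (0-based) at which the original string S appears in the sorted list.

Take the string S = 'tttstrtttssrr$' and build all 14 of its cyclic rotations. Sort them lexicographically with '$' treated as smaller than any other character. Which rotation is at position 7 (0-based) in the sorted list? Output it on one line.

Answer: trtttssrr$ttts

Derivation:
All 14 rotations (rotation i = S[i:]+S[:i]):
  rot[0] = tttstrtttssrr$
  rot[1] = ttstrtttssrr$t
  rot[2] = tstrtttssrr$tt
  rot[3] = strtttssrr$ttt
  rot[4] = trtttssrr$ttts
  rot[5] = rtttssrr$tttst
  rot[6] = tttssrr$tttstr
  rot[7] = ttssrr$tttstrt
  rot[8] = tssrr$tttstrtt
  rot[9] = ssrr$tttstrttt
  rot[10] = srr$tttstrttts
  rot[11] = rr$tttstrtttss
  rot[12] = r$tttstrtttssr
  rot[13] = $tttstrtttssrr
Sorted (with $ < everything):
  sorted[0] = $tttstrtttssrr
  sorted[1] = r$tttstrtttssr
  sorted[2] = rr$tttstrtttss
  sorted[3] = rtttssrr$tttst
  sorted[4] = srr$tttstrttts
  sorted[5] = ssrr$tttstrttt
  sorted[6] = strtttssrr$ttt
  sorted[7] = trtttssrr$ttts
  sorted[8] = tssrr$tttstrtt
  sorted[9] = tstrtttssrr$tt
  sorted[10] = ttssrr$tttstrt
  sorted[11] = ttstrtttssrr$t
  sorted[12] = tttssrr$tttstr
  sorted[13] = tttstrtttssrr$
sorted[7] = trtttssrr$ttts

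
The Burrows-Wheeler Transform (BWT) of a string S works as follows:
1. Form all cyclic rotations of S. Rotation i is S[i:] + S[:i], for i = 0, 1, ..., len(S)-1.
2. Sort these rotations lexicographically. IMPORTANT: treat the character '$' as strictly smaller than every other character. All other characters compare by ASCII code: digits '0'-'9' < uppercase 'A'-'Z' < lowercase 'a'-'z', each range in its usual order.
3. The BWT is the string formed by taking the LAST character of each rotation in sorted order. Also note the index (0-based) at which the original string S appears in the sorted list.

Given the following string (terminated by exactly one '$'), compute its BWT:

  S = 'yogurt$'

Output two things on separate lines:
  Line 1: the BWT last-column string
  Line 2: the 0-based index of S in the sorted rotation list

Answer: toyurg$
6

Derivation:
All 7 rotations (rotation i = S[i:]+S[:i]):
  rot[0] = yogurt$
  rot[1] = ogurt$y
  rot[2] = gurt$yo
  rot[3] = urt$yog
  rot[4] = rt$yogu
  rot[5] = t$yogur
  rot[6] = $yogurt
Sorted (with $ < everything):
  sorted[0] = $yogurt  (last char: 't')
  sorted[1] = gurt$yo  (last char: 'o')
  sorted[2] = ogurt$y  (last char: 'y')
  sorted[3] = rt$yogu  (last char: 'u')
  sorted[4] = t$yogur  (last char: 'r')
  sorted[5] = urt$yog  (last char: 'g')
  sorted[6] = yogurt$  (last char: '$')
Last column: toyurg$
Original string S is at sorted index 6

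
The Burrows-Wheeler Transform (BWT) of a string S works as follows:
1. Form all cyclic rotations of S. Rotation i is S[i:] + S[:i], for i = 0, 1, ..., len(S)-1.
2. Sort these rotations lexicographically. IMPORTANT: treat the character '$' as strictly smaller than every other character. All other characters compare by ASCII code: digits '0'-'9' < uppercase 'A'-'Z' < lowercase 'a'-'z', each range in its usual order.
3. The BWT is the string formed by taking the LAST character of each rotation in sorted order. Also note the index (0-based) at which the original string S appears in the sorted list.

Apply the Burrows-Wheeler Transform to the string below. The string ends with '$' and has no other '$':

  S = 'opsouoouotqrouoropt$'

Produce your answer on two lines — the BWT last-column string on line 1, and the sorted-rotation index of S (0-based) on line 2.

Answer: tu$ruusroootoqppoooo
2

Derivation:
All 20 rotations (rotation i = S[i:]+S[:i]):
  rot[0] = opsouoouotqrouoropt$
  rot[1] = psouoouotqrouoropt$o
  rot[2] = souoouotqrouoropt$op
  rot[3] = ouoouotqrouoropt$ops
  rot[4] = uoouotqrouoropt$opso
  rot[5] = oouotqrouoropt$opsou
  rot[6] = ouotqrouoropt$opsouo
  rot[7] = uotqrouoropt$opsouoo
  rot[8] = otqrouoropt$opsouoou
  rot[9] = tqrouoropt$opsouoouo
  rot[10] = qrouoropt$opsouoouot
  rot[11] = rouoropt$opsouoouotq
  rot[12] = ouoropt$opsouoouotqr
  rot[13] = uoropt$opsouoouotqro
  rot[14] = oropt$opsouoouotqrou
  rot[15] = ropt$opsouoouotqrouo
  rot[16] = opt$opsouoouotqrouor
  rot[17] = pt$opsouoouotqrouoro
  rot[18] = t$opsouoouotqrouorop
  rot[19] = $opsouoouotqrouoropt
Sorted (with $ < everything):
  sorted[0] = $opsouoouotqrouoropt  (last char: 't')
  sorted[1] = oouotqrouoropt$opsou  (last char: 'u')
  sorted[2] = opsouoouotqrouoropt$  (last char: '$')
  sorted[3] = opt$opsouoouotqrouor  (last char: 'r')
  sorted[4] = oropt$opsouoouotqrou  (last char: 'u')
  sorted[5] = otqrouoropt$opsouoou  (last char: 'u')
  sorted[6] = ouoouotqrouoropt$ops  (last char: 's')
  sorted[7] = ouoropt$opsouoouotqr  (last char: 'r')
  sorted[8] = ouotqrouoropt$opsouo  (last char: 'o')
  sorted[9] = psouoouotqrouoropt$o  (last char: 'o')
  sorted[10] = pt$opsouoouotqrouoro  (last char: 'o')
  sorted[11] = qrouoropt$opsouoouot  (last char: 't')
  sorted[12] = ropt$opsouoouotqrouo  (last char: 'o')
  sorted[13] = rouoropt$opsouoouotq  (last char: 'q')
  sorted[14] = souoouotqrouoropt$op  (last char: 'p')
  sorted[15] = t$opsouoouotqrouorop  (last char: 'p')
  sorted[16] = tqrouoropt$opsouoouo  (last char: 'o')
  sorted[17] = uoouotqrouoropt$opso  (last char: 'o')
  sorted[18] = uoropt$opsouoouotqro  (last char: 'o')
  sorted[19] = uotqrouoropt$opsouoo  (last char: 'o')
Last column: tu$ruusroootoqppoooo
Original string S is at sorted index 2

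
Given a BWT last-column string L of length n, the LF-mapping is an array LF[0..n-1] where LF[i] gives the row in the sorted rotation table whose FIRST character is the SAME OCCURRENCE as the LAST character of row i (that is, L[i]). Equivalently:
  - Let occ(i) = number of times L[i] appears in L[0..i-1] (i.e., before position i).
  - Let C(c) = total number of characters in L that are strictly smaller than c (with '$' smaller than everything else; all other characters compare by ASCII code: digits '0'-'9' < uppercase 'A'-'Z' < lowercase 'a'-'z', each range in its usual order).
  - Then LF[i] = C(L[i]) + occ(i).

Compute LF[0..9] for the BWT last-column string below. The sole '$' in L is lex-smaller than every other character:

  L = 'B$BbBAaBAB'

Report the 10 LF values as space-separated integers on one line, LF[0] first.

Char counts: '$':1, 'A':2, 'B':5, 'a':1, 'b':1
C (first-col start): C('$')=0, C('A')=1, C('B')=3, C('a')=8, C('b')=9
L[0]='B': occ=0, LF[0]=C('B')+0=3+0=3
L[1]='$': occ=0, LF[1]=C('$')+0=0+0=0
L[2]='B': occ=1, LF[2]=C('B')+1=3+1=4
L[3]='b': occ=0, LF[3]=C('b')+0=9+0=9
L[4]='B': occ=2, LF[4]=C('B')+2=3+2=5
L[5]='A': occ=0, LF[5]=C('A')+0=1+0=1
L[6]='a': occ=0, LF[6]=C('a')+0=8+0=8
L[7]='B': occ=3, LF[7]=C('B')+3=3+3=6
L[8]='A': occ=1, LF[8]=C('A')+1=1+1=2
L[9]='B': occ=4, LF[9]=C('B')+4=3+4=7

Answer: 3 0 4 9 5 1 8 6 2 7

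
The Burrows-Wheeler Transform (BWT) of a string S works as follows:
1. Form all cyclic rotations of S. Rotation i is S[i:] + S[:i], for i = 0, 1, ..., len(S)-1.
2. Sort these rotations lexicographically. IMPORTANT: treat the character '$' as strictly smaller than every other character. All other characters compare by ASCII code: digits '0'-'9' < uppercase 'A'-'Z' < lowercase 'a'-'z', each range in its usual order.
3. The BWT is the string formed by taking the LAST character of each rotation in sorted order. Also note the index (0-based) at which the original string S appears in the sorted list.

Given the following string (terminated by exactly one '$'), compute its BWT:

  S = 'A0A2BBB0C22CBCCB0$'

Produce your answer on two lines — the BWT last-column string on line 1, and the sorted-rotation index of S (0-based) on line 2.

Answer: 0BABCA2$0CBB2C0C2B
7

Derivation:
All 18 rotations (rotation i = S[i:]+S[:i]):
  rot[0] = A0A2BBB0C22CBCCB0$
  rot[1] = 0A2BBB0C22CBCCB0$A
  rot[2] = A2BBB0C22CBCCB0$A0
  rot[3] = 2BBB0C22CBCCB0$A0A
  rot[4] = BBB0C22CBCCB0$A0A2
  rot[5] = BB0C22CBCCB0$A0A2B
  rot[6] = B0C22CBCCB0$A0A2BB
  rot[7] = 0C22CBCCB0$A0A2BBB
  rot[8] = C22CBCCB0$A0A2BBB0
  rot[9] = 22CBCCB0$A0A2BBB0C
  rot[10] = 2CBCCB0$A0A2BBB0C2
  rot[11] = CBCCB0$A0A2BBB0C22
  rot[12] = BCCB0$A0A2BBB0C22C
  rot[13] = CCB0$A0A2BBB0C22CB
  rot[14] = CB0$A0A2BBB0C22CBC
  rot[15] = B0$A0A2BBB0C22CBCC
  rot[16] = 0$A0A2BBB0C22CBCCB
  rot[17] = $A0A2BBB0C22CBCCB0
Sorted (with $ < everything):
  sorted[0] = $A0A2BBB0C22CBCCB0  (last char: '0')
  sorted[1] = 0$A0A2BBB0C22CBCCB  (last char: 'B')
  sorted[2] = 0A2BBB0C22CBCCB0$A  (last char: 'A')
  sorted[3] = 0C22CBCCB0$A0A2BBB  (last char: 'B')
  sorted[4] = 22CBCCB0$A0A2BBB0C  (last char: 'C')
  sorted[5] = 2BBB0C22CBCCB0$A0A  (last char: 'A')
  sorted[6] = 2CBCCB0$A0A2BBB0C2  (last char: '2')
  sorted[7] = A0A2BBB0C22CBCCB0$  (last char: '$')
  sorted[8] = A2BBB0C22CBCCB0$A0  (last char: '0')
  sorted[9] = B0$A0A2BBB0C22CBCC  (last char: 'C')
  sorted[10] = B0C22CBCCB0$A0A2BB  (last char: 'B')
  sorted[11] = BB0C22CBCCB0$A0A2B  (last char: 'B')
  sorted[12] = BBB0C22CBCCB0$A0A2  (last char: '2')
  sorted[13] = BCCB0$A0A2BBB0C22C  (last char: 'C')
  sorted[14] = C22CBCCB0$A0A2BBB0  (last char: '0')
  sorted[15] = CB0$A0A2BBB0C22CBC  (last char: 'C')
  sorted[16] = CBCCB0$A0A2BBB0C22  (last char: '2')
  sorted[17] = CCB0$A0A2BBB0C22CB  (last char: 'B')
Last column: 0BABCA2$0CBB2C0C2B
Original string S is at sorted index 7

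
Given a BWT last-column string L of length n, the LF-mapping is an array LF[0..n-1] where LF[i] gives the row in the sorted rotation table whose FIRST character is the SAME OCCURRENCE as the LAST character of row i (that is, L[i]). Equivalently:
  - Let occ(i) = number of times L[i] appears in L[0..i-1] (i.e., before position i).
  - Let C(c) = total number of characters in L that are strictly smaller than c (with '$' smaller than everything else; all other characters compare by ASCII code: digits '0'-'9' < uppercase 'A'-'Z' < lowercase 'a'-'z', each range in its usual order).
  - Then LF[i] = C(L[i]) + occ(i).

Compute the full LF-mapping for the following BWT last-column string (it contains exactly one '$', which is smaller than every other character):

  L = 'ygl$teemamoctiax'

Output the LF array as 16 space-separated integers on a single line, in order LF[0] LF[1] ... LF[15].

Answer: 15 6 8 0 12 4 5 9 1 10 11 3 13 7 2 14

Derivation:
Char counts: '$':1, 'a':2, 'c':1, 'e':2, 'g':1, 'i':1, 'l':1, 'm':2, 'o':1, 't':2, 'x':1, 'y':1
C (first-col start): C('$')=0, C('a')=1, C('c')=3, C('e')=4, C('g')=6, C('i')=7, C('l')=8, C('m')=9, C('o')=11, C('t')=12, C('x')=14, C('y')=15
L[0]='y': occ=0, LF[0]=C('y')+0=15+0=15
L[1]='g': occ=0, LF[1]=C('g')+0=6+0=6
L[2]='l': occ=0, LF[2]=C('l')+0=8+0=8
L[3]='$': occ=0, LF[3]=C('$')+0=0+0=0
L[4]='t': occ=0, LF[4]=C('t')+0=12+0=12
L[5]='e': occ=0, LF[5]=C('e')+0=4+0=4
L[6]='e': occ=1, LF[6]=C('e')+1=4+1=5
L[7]='m': occ=0, LF[7]=C('m')+0=9+0=9
L[8]='a': occ=0, LF[8]=C('a')+0=1+0=1
L[9]='m': occ=1, LF[9]=C('m')+1=9+1=10
L[10]='o': occ=0, LF[10]=C('o')+0=11+0=11
L[11]='c': occ=0, LF[11]=C('c')+0=3+0=3
L[12]='t': occ=1, LF[12]=C('t')+1=12+1=13
L[13]='i': occ=0, LF[13]=C('i')+0=7+0=7
L[14]='a': occ=1, LF[14]=C('a')+1=1+1=2
L[15]='x': occ=0, LF[15]=C('x')+0=14+0=14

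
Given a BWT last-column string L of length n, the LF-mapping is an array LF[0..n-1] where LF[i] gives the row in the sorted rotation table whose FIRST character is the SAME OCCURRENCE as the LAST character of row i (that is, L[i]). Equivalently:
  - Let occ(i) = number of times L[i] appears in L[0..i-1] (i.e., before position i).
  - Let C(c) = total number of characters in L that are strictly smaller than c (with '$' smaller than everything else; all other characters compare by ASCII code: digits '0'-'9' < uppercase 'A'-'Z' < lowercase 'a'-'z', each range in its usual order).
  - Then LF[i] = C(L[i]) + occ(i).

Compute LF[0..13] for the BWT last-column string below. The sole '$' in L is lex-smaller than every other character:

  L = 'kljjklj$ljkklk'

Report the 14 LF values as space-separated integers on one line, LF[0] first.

Char counts: '$':1, 'j':4, 'k':5, 'l':4
C (first-col start): C('$')=0, C('j')=1, C('k')=5, C('l')=10
L[0]='k': occ=0, LF[0]=C('k')+0=5+0=5
L[1]='l': occ=0, LF[1]=C('l')+0=10+0=10
L[2]='j': occ=0, LF[2]=C('j')+0=1+0=1
L[3]='j': occ=1, LF[3]=C('j')+1=1+1=2
L[4]='k': occ=1, LF[4]=C('k')+1=5+1=6
L[5]='l': occ=1, LF[5]=C('l')+1=10+1=11
L[6]='j': occ=2, LF[6]=C('j')+2=1+2=3
L[7]='$': occ=0, LF[7]=C('$')+0=0+0=0
L[8]='l': occ=2, LF[8]=C('l')+2=10+2=12
L[9]='j': occ=3, LF[9]=C('j')+3=1+3=4
L[10]='k': occ=2, LF[10]=C('k')+2=5+2=7
L[11]='k': occ=3, LF[11]=C('k')+3=5+3=8
L[12]='l': occ=3, LF[12]=C('l')+3=10+3=13
L[13]='k': occ=4, LF[13]=C('k')+4=5+4=9

Answer: 5 10 1 2 6 11 3 0 12 4 7 8 13 9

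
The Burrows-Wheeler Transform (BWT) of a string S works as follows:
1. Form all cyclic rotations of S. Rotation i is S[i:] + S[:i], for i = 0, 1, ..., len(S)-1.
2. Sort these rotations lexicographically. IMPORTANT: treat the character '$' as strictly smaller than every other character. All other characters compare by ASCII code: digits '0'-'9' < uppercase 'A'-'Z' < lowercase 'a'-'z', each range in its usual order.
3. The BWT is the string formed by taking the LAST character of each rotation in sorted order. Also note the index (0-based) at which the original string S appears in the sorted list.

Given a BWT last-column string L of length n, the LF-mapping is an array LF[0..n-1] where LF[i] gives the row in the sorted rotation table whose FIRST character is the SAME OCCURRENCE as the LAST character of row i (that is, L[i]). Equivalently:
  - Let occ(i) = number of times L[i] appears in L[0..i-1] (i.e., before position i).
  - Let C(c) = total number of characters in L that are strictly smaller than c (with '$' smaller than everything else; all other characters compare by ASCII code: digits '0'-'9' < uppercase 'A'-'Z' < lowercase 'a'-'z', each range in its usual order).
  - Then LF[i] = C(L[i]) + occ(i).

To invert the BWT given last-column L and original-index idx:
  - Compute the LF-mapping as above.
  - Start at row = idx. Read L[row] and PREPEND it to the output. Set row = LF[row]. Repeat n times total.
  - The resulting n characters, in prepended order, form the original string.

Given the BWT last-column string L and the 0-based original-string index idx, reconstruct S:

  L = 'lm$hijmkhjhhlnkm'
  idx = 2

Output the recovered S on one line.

Answer: hkjkmnmjihlmhhl$

Derivation:
LF mapping: 10 12 0 1 5 6 13 8 2 7 3 4 11 15 9 14
Walk LF starting at row 2, prepending L[row]:
  step 1: row=2, L[2]='$', prepend. Next row=LF[2]=0
  step 2: row=0, L[0]='l', prepend. Next row=LF[0]=10
  step 3: row=10, L[10]='h', prepend. Next row=LF[10]=3
  step 4: row=3, L[3]='h', prepend. Next row=LF[3]=1
  step 5: row=1, L[1]='m', prepend. Next row=LF[1]=12
  step 6: row=12, L[12]='l', prepend. Next row=LF[12]=11
  step 7: row=11, L[11]='h', prepend. Next row=LF[11]=4
  step 8: row=4, L[4]='i', prepend. Next row=LF[4]=5
  step 9: row=5, L[5]='j', prepend. Next row=LF[5]=6
  step 10: row=6, L[6]='m', prepend. Next row=LF[6]=13
  step 11: row=13, L[13]='n', prepend. Next row=LF[13]=15
  step 12: row=15, L[15]='m', prepend. Next row=LF[15]=14
  step 13: row=14, L[14]='k', prepend. Next row=LF[14]=9
  step 14: row=9, L[9]='j', prepend. Next row=LF[9]=7
  step 15: row=7, L[7]='k', prepend. Next row=LF[7]=8
  step 16: row=8, L[8]='h', prepend. Next row=LF[8]=2
Reversed output: hkjkmnmjihlmhhl$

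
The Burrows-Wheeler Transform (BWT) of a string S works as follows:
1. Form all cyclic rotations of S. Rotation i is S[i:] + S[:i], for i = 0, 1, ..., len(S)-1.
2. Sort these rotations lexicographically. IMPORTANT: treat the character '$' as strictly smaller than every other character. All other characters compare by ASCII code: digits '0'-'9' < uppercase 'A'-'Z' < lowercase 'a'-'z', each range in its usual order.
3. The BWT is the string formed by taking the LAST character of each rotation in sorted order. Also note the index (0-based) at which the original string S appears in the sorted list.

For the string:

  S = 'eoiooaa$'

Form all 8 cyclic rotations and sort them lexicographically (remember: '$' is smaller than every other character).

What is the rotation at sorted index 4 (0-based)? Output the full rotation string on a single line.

All 8 rotations (rotation i = S[i:]+S[:i]):
  rot[0] = eoiooaa$
  rot[1] = oiooaa$e
  rot[2] = iooaa$eo
  rot[3] = ooaa$eoi
  rot[4] = oaa$eoio
  rot[5] = aa$eoioo
  rot[6] = a$eoiooa
  rot[7] = $eoiooaa
Sorted (with $ < everything):
  sorted[0] = $eoiooaa
  sorted[1] = a$eoiooa
  sorted[2] = aa$eoioo
  sorted[3] = eoiooaa$
  sorted[4] = iooaa$eo
  sorted[5] = oaa$eoio
  sorted[6] = oiooaa$e
  sorted[7] = ooaa$eoi
sorted[4] = iooaa$eo

Answer: iooaa$eo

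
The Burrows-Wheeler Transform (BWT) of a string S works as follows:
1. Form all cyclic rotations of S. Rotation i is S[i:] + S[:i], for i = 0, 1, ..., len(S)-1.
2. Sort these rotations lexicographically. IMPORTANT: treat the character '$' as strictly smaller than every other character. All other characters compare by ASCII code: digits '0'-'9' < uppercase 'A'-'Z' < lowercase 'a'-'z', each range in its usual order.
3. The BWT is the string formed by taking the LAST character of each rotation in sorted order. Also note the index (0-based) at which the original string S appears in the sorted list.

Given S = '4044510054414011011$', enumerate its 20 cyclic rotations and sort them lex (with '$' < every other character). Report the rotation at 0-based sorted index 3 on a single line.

Answer: 011011$4044510054414

Derivation:
All 20 rotations (rotation i = S[i:]+S[:i]):
  rot[0] = 4044510054414011011$
  rot[1] = 044510054414011011$4
  rot[2] = 44510054414011011$40
  rot[3] = 4510054414011011$404
  rot[4] = 510054414011011$4044
  rot[5] = 10054414011011$40445
  rot[6] = 0054414011011$404451
  rot[7] = 054414011011$4044510
  rot[8] = 54414011011$40445100
  rot[9] = 4414011011$404451005
  rot[10] = 414011011$4044510054
  rot[11] = 14011011$40445100544
  rot[12] = 4011011$404451005441
  rot[13] = 011011$4044510054414
  rot[14] = 11011$40445100544140
  rot[15] = 1011$404451005441401
  rot[16] = 011$4044510054414011
  rot[17] = 11$40445100544140110
  rot[18] = 1$404451005441401101
  rot[19] = $4044510054414011011
Sorted (with $ < everything):
  sorted[0] = $4044510054414011011
  sorted[1] = 0054414011011$404451
  sorted[2] = 011$4044510054414011
  sorted[3] = 011011$4044510054414
  sorted[4] = 044510054414011011$4
  sorted[5] = 054414011011$4044510
  sorted[6] = 1$404451005441401101
  sorted[7] = 10054414011011$40445
  sorted[8] = 1011$404451005441401
  sorted[9] = 11$40445100544140110
  sorted[10] = 11011$40445100544140
  sorted[11] = 14011011$40445100544
  sorted[12] = 4011011$404451005441
  sorted[13] = 4044510054414011011$
  sorted[14] = 414011011$4044510054
  sorted[15] = 4414011011$404451005
  sorted[16] = 44510054414011011$40
  sorted[17] = 4510054414011011$404
  sorted[18] = 510054414011011$4044
  sorted[19] = 54414011011$40445100
sorted[3] = 011011$4044510054414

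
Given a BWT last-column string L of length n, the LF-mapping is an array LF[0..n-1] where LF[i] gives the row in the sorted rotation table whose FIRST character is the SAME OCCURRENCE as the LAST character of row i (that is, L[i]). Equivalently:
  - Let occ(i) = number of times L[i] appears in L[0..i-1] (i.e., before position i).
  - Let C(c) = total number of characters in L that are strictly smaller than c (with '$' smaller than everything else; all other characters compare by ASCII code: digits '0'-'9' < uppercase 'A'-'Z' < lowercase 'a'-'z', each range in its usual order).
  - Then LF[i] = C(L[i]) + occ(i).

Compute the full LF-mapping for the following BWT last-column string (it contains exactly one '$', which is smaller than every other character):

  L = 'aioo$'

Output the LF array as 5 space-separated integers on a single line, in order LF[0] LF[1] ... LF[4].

Answer: 1 2 3 4 0

Derivation:
Char counts: '$':1, 'a':1, 'i':1, 'o':2
C (first-col start): C('$')=0, C('a')=1, C('i')=2, C('o')=3
L[0]='a': occ=0, LF[0]=C('a')+0=1+0=1
L[1]='i': occ=0, LF[1]=C('i')+0=2+0=2
L[2]='o': occ=0, LF[2]=C('o')+0=3+0=3
L[3]='o': occ=1, LF[3]=C('o')+1=3+1=4
L[4]='$': occ=0, LF[4]=C('$')+0=0+0=0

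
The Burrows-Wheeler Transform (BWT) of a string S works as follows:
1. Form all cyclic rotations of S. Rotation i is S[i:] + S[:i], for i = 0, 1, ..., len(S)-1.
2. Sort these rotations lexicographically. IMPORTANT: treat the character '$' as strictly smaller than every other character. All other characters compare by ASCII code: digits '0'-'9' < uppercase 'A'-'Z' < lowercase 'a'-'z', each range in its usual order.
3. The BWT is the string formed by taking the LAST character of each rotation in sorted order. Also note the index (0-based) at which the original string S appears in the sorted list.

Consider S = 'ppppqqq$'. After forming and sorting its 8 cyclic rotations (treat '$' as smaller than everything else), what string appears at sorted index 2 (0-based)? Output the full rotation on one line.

All 8 rotations (rotation i = S[i:]+S[:i]):
  rot[0] = ppppqqq$
  rot[1] = pppqqq$p
  rot[2] = ppqqq$pp
  rot[3] = pqqq$ppp
  rot[4] = qqq$pppp
  rot[5] = qq$ppppq
  rot[6] = q$ppppqq
  rot[7] = $ppppqqq
Sorted (with $ < everything):
  sorted[0] = $ppppqqq
  sorted[1] = ppppqqq$
  sorted[2] = pppqqq$p
  sorted[3] = ppqqq$pp
  sorted[4] = pqqq$ppp
  sorted[5] = q$ppppqq
  sorted[6] = qq$ppppq
  sorted[7] = qqq$pppp
sorted[2] = pppqqq$p

Answer: pppqqq$p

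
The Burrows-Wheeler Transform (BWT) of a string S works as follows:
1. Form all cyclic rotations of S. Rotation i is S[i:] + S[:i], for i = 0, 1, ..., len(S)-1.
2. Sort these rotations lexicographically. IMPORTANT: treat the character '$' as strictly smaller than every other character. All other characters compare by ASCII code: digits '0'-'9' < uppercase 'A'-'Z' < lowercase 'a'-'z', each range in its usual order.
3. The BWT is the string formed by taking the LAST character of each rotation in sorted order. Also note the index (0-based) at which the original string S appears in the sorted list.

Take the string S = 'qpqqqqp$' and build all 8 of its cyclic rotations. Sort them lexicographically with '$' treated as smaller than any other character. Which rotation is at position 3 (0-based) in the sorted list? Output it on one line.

All 8 rotations (rotation i = S[i:]+S[:i]):
  rot[0] = qpqqqqp$
  rot[1] = pqqqqp$q
  rot[2] = qqqqp$qp
  rot[3] = qqqp$qpq
  rot[4] = qqp$qpqq
  rot[5] = qp$qpqqq
  rot[6] = p$qpqqqq
  rot[7] = $qpqqqqp
Sorted (with $ < everything):
  sorted[0] = $qpqqqqp
  sorted[1] = p$qpqqqq
  sorted[2] = pqqqqp$q
  sorted[3] = qp$qpqqq
  sorted[4] = qpqqqqp$
  sorted[5] = qqp$qpqq
  sorted[6] = qqqp$qpq
  sorted[7] = qqqqp$qp
sorted[3] = qp$qpqqq

Answer: qp$qpqqq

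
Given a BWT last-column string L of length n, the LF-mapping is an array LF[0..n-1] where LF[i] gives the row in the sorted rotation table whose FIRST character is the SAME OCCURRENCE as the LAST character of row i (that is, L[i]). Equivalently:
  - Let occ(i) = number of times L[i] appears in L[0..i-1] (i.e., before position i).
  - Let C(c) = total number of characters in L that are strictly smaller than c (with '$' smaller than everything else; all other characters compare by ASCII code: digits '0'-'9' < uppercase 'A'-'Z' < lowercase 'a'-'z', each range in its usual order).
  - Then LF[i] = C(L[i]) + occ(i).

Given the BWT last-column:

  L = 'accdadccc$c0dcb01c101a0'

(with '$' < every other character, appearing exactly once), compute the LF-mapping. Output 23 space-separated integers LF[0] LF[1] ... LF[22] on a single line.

Char counts: '$':1, '0':4, '1':3, 'a':3, 'b':1, 'c':8, 'd':3
C (first-col start): C('$')=0, C('0')=1, C('1')=5, C('a')=8, C('b')=11, C('c')=12, C('d')=20
L[0]='a': occ=0, LF[0]=C('a')+0=8+0=8
L[1]='c': occ=0, LF[1]=C('c')+0=12+0=12
L[2]='c': occ=1, LF[2]=C('c')+1=12+1=13
L[3]='d': occ=0, LF[3]=C('d')+0=20+0=20
L[4]='a': occ=1, LF[4]=C('a')+1=8+1=9
L[5]='d': occ=1, LF[5]=C('d')+1=20+1=21
L[6]='c': occ=2, LF[6]=C('c')+2=12+2=14
L[7]='c': occ=3, LF[7]=C('c')+3=12+3=15
L[8]='c': occ=4, LF[8]=C('c')+4=12+4=16
L[9]='$': occ=0, LF[9]=C('$')+0=0+0=0
L[10]='c': occ=5, LF[10]=C('c')+5=12+5=17
L[11]='0': occ=0, LF[11]=C('0')+0=1+0=1
L[12]='d': occ=2, LF[12]=C('d')+2=20+2=22
L[13]='c': occ=6, LF[13]=C('c')+6=12+6=18
L[14]='b': occ=0, LF[14]=C('b')+0=11+0=11
L[15]='0': occ=1, LF[15]=C('0')+1=1+1=2
L[16]='1': occ=0, LF[16]=C('1')+0=5+0=5
L[17]='c': occ=7, LF[17]=C('c')+7=12+7=19
L[18]='1': occ=1, LF[18]=C('1')+1=5+1=6
L[19]='0': occ=2, LF[19]=C('0')+2=1+2=3
L[20]='1': occ=2, LF[20]=C('1')+2=5+2=7
L[21]='a': occ=2, LF[21]=C('a')+2=8+2=10
L[22]='0': occ=3, LF[22]=C('0')+3=1+3=4

Answer: 8 12 13 20 9 21 14 15 16 0 17 1 22 18 11 2 5 19 6 3 7 10 4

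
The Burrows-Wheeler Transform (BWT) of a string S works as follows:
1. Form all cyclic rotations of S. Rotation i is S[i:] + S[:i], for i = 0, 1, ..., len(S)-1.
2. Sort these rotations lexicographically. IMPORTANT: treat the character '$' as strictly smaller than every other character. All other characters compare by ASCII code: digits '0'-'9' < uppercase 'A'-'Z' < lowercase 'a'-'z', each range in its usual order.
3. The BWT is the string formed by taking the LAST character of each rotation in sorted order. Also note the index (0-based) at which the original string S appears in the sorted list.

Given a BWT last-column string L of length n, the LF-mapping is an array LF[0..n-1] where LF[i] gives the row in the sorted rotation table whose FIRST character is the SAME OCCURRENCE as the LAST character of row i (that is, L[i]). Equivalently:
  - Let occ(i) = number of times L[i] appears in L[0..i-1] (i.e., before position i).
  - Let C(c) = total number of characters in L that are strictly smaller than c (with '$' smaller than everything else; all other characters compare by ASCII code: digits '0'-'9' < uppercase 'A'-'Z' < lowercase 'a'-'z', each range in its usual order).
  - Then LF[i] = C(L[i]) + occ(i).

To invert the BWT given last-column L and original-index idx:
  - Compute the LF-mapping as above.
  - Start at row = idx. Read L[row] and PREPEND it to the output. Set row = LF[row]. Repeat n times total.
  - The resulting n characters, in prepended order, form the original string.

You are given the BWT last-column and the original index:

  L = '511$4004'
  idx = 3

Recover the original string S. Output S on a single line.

LF mapping: 7 3 4 0 5 1 2 6
Walk LF starting at row 3, prepending L[row]:
  step 1: row=3, L[3]='$', prepend. Next row=LF[3]=0
  step 2: row=0, L[0]='5', prepend. Next row=LF[0]=7
  step 3: row=7, L[7]='4', prepend. Next row=LF[7]=6
  step 4: row=6, L[6]='0', prepend. Next row=LF[6]=2
  step 5: row=2, L[2]='1', prepend. Next row=LF[2]=4
  step 6: row=4, L[4]='4', prepend. Next row=LF[4]=5
  step 7: row=5, L[5]='0', prepend. Next row=LF[5]=1
  step 8: row=1, L[1]='1', prepend. Next row=LF[1]=3
Reversed output: 1041045$

Answer: 1041045$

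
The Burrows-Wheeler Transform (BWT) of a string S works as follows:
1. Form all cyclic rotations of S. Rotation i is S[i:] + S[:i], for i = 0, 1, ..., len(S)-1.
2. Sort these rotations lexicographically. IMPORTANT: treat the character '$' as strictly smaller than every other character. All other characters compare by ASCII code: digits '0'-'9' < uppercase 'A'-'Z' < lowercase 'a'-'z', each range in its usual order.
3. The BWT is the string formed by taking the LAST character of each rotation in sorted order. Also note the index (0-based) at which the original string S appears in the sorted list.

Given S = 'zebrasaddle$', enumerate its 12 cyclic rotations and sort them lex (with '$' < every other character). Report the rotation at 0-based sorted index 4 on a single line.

All 12 rotations (rotation i = S[i:]+S[:i]):
  rot[0] = zebrasaddle$
  rot[1] = ebrasaddle$z
  rot[2] = brasaddle$ze
  rot[3] = rasaddle$zeb
  rot[4] = asaddle$zebr
  rot[5] = saddle$zebra
  rot[6] = addle$zebras
  rot[7] = ddle$zebrasa
  rot[8] = dle$zebrasad
  rot[9] = le$zebrasadd
  rot[10] = e$zebrasaddl
  rot[11] = $zebrasaddle
Sorted (with $ < everything):
  sorted[0] = $zebrasaddle
  sorted[1] = addle$zebras
  sorted[2] = asaddle$zebr
  sorted[3] = brasaddle$ze
  sorted[4] = ddle$zebrasa
  sorted[5] = dle$zebrasad
  sorted[6] = e$zebrasaddl
  sorted[7] = ebrasaddle$z
  sorted[8] = le$zebrasadd
  sorted[9] = rasaddle$zeb
  sorted[10] = saddle$zebra
  sorted[11] = zebrasaddle$
sorted[4] = ddle$zebrasa

Answer: ddle$zebrasa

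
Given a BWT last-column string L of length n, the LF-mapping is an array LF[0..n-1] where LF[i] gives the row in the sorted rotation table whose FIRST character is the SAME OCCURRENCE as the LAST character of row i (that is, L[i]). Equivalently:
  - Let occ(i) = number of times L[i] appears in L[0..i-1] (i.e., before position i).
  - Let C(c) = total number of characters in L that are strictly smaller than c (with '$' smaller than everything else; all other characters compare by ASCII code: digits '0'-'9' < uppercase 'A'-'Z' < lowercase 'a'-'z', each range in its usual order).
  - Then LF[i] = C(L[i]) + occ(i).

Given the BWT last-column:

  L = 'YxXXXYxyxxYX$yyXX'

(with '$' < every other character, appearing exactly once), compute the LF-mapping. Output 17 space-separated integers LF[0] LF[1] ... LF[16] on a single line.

Char counts: '$':1, 'X':6, 'Y':3, 'x':4, 'y':3
C (first-col start): C('$')=0, C('X')=1, C('Y')=7, C('x')=10, C('y')=14
L[0]='Y': occ=0, LF[0]=C('Y')+0=7+0=7
L[1]='x': occ=0, LF[1]=C('x')+0=10+0=10
L[2]='X': occ=0, LF[2]=C('X')+0=1+0=1
L[3]='X': occ=1, LF[3]=C('X')+1=1+1=2
L[4]='X': occ=2, LF[4]=C('X')+2=1+2=3
L[5]='Y': occ=1, LF[5]=C('Y')+1=7+1=8
L[6]='x': occ=1, LF[6]=C('x')+1=10+1=11
L[7]='y': occ=0, LF[7]=C('y')+0=14+0=14
L[8]='x': occ=2, LF[8]=C('x')+2=10+2=12
L[9]='x': occ=3, LF[9]=C('x')+3=10+3=13
L[10]='Y': occ=2, LF[10]=C('Y')+2=7+2=9
L[11]='X': occ=3, LF[11]=C('X')+3=1+3=4
L[12]='$': occ=0, LF[12]=C('$')+0=0+0=0
L[13]='y': occ=1, LF[13]=C('y')+1=14+1=15
L[14]='y': occ=2, LF[14]=C('y')+2=14+2=16
L[15]='X': occ=4, LF[15]=C('X')+4=1+4=5
L[16]='X': occ=5, LF[16]=C('X')+5=1+5=6

Answer: 7 10 1 2 3 8 11 14 12 13 9 4 0 15 16 5 6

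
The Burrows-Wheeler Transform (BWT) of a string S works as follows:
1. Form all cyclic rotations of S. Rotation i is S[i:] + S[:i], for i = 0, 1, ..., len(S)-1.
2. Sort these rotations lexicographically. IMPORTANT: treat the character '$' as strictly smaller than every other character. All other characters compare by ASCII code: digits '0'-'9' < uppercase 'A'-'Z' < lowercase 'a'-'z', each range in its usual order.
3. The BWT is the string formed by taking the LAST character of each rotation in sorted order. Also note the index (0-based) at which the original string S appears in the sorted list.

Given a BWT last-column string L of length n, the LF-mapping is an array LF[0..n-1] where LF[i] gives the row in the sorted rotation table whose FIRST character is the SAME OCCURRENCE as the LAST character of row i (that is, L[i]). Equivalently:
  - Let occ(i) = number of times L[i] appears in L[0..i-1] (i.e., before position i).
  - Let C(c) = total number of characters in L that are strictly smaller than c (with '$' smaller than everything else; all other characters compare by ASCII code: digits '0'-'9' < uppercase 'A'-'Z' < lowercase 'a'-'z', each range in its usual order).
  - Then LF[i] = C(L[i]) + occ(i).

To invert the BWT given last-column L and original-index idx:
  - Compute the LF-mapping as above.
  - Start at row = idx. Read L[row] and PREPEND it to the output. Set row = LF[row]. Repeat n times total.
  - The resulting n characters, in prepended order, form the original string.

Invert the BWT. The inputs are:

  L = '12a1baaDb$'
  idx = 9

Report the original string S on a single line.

LF mapping: 1 3 5 2 8 6 7 4 9 0
Walk LF starting at row 9, prepending L[row]:
  step 1: row=9, L[9]='$', prepend. Next row=LF[9]=0
  step 2: row=0, L[0]='1', prepend. Next row=LF[0]=1
  step 3: row=1, L[1]='2', prepend. Next row=LF[1]=3
  step 4: row=3, L[3]='1', prepend. Next row=LF[3]=2
  step 5: row=2, L[2]='a', prepend. Next row=LF[2]=5
  step 6: row=5, L[5]='a', prepend. Next row=LF[5]=6
  step 7: row=6, L[6]='a', prepend. Next row=LF[6]=7
  step 8: row=7, L[7]='D', prepend. Next row=LF[7]=4
  step 9: row=4, L[4]='b', prepend. Next row=LF[4]=8
  step 10: row=8, L[8]='b', prepend. Next row=LF[8]=9
Reversed output: bbDaaa121$

Answer: bbDaaa121$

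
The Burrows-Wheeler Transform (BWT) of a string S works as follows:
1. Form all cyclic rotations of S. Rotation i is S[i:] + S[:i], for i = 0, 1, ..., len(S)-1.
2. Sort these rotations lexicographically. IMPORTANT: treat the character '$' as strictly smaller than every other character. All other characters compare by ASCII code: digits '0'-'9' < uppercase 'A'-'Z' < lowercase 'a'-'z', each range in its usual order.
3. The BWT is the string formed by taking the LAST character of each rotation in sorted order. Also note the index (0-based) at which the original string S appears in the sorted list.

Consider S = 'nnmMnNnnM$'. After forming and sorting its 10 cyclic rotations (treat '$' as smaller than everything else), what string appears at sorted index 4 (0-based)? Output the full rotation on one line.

All 10 rotations (rotation i = S[i:]+S[:i]):
  rot[0] = nnmMnNnnM$
  rot[1] = nmMnNnnM$n
  rot[2] = mMnNnnM$nn
  rot[3] = MnNnnM$nnm
  rot[4] = nNnnM$nnmM
  rot[5] = NnnM$nnmMn
  rot[6] = nnM$nnmMnN
  rot[7] = nM$nnmMnNn
  rot[8] = M$nnmMnNnn
  rot[9] = $nnmMnNnnM
Sorted (with $ < everything):
  sorted[0] = $nnmMnNnnM
  sorted[1] = M$nnmMnNnn
  sorted[2] = MnNnnM$nnm
  sorted[3] = NnnM$nnmMn
  sorted[4] = mMnNnnM$nn
  sorted[5] = nM$nnmMnNn
  sorted[6] = nNnnM$nnmM
  sorted[7] = nmMnNnnM$n
  sorted[8] = nnM$nnmMnN
  sorted[9] = nnmMnNnnM$
sorted[4] = mMnNnnM$nn

Answer: mMnNnnM$nn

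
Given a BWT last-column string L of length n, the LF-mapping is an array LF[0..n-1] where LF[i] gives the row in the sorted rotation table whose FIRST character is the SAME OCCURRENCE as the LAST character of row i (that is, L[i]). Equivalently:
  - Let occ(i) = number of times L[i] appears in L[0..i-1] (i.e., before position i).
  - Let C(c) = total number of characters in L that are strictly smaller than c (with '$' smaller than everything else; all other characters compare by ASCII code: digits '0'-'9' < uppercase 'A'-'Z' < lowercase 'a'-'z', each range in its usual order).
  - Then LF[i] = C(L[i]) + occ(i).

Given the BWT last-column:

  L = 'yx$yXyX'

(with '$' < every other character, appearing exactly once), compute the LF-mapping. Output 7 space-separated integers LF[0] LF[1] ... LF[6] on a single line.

Answer: 4 3 0 5 1 6 2

Derivation:
Char counts: '$':1, 'X':2, 'x':1, 'y':3
C (first-col start): C('$')=0, C('X')=1, C('x')=3, C('y')=4
L[0]='y': occ=0, LF[0]=C('y')+0=4+0=4
L[1]='x': occ=0, LF[1]=C('x')+0=3+0=3
L[2]='$': occ=0, LF[2]=C('$')+0=0+0=0
L[3]='y': occ=1, LF[3]=C('y')+1=4+1=5
L[4]='X': occ=0, LF[4]=C('X')+0=1+0=1
L[5]='y': occ=2, LF[5]=C('y')+2=4+2=6
L[6]='X': occ=1, LF[6]=C('X')+1=1+1=2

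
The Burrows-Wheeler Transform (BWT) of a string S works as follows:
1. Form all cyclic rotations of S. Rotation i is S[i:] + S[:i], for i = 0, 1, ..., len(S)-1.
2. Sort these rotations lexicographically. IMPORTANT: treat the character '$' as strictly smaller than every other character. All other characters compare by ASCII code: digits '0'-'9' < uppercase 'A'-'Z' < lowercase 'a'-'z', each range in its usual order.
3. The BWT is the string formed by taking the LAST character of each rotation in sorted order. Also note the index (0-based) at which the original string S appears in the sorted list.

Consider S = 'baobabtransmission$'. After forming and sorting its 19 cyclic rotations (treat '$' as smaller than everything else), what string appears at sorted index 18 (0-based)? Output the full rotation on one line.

All 19 rotations (rotation i = S[i:]+S[:i]):
  rot[0] = baobabtransmission$
  rot[1] = aobabtransmission$b
  rot[2] = obabtransmission$ba
  rot[3] = babtransmission$bao
  rot[4] = abtransmission$baob
  rot[5] = btransmission$baoba
  rot[6] = transmission$baobab
  rot[7] = ransmission$baobabt
  rot[8] = ansmission$baobabtr
  rot[9] = nsmission$baobabtra
  rot[10] = smission$baobabtran
  rot[11] = mission$baobabtrans
  rot[12] = ission$baobabtransm
  rot[13] = ssion$baobabtransmi
  rot[14] = sion$baobabtransmis
  rot[15] = ion$baobabtransmiss
  rot[16] = on$baobabtransmissi
  rot[17] = n$baobabtransmissio
  rot[18] = $baobabtransmission
Sorted (with $ < everything):
  sorted[0] = $baobabtransmission
  sorted[1] = abtransmission$baob
  sorted[2] = ansmission$baobabtr
  sorted[3] = aobabtransmission$b
  sorted[4] = babtransmission$bao
  sorted[5] = baobabtransmission$
  sorted[6] = btransmission$baoba
  sorted[7] = ion$baobabtransmiss
  sorted[8] = ission$baobabtransm
  sorted[9] = mission$baobabtrans
  sorted[10] = n$baobabtransmissio
  sorted[11] = nsmission$baobabtra
  sorted[12] = obabtransmission$ba
  sorted[13] = on$baobabtransmissi
  sorted[14] = ransmission$baobabt
  sorted[15] = sion$baobabtransmis
  sorted[16] = smission$baobabtran
  sorted[17] = ssion$baobabtransmi
  sorted[18] = transmission$baobab
sorted[18] = transmission$baobab

Answer: transmission$baobab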